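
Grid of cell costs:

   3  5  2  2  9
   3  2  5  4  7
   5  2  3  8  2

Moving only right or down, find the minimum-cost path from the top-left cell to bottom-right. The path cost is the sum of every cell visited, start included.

Cheapest: (0,0)→(1,0)→(1,1)→(2,1)→(2,2)→(2,3)→(2,4)
  3 + 3 + 2 + 2 + 3 + 8 + 2 = 23
For comparison, the top-then-right route costs 30.

23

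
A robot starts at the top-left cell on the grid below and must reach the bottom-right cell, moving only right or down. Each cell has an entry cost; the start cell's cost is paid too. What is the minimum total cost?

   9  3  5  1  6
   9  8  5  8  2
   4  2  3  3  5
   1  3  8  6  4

35

One optimal route is [0,0] [0,1] [0,2] [0,3] [0,4] [1,4] [2,4] [3,4].
Its cost is 9 + 3 + 5 + 1 + 6 + 2 + 5 + 4 = 35.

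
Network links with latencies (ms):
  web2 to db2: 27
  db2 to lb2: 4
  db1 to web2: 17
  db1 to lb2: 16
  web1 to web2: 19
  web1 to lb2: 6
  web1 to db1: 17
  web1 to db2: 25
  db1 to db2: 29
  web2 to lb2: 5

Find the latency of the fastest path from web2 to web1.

Checking several routes:
web2 -> lb2 -> db2 -> web1: 5 + 4 + 25 = 34
web2 -> web1: 19
web2 -> lb2 -> web1: 5 + 6 = 11
web2 -> db1 -> web1: 17 + 17 = 34
Shortest: 11 ms.

11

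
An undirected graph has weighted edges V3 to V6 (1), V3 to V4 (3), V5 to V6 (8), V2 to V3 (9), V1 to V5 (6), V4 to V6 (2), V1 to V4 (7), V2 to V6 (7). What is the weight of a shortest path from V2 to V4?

Some routes from V2 to V4:
V2 → V3 → V4: 9 + 3 = 12
V2 → V6 → V3 → V4: 7 + 1 + 3 = 11
V2 → V6 → V4: 7 + 2 = 9
V2 → V3 → V6 → V4: 9 + 1 + 2 = 12
Best route has total 9.

9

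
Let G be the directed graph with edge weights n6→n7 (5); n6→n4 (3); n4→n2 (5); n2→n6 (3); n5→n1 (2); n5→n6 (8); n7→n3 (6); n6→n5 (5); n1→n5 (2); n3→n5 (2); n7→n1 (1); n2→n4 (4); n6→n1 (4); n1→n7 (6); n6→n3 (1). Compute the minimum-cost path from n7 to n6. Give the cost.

Routes from n7 to n6:
n7 - n3 - n5 - n6: 6 + 2 + 8 = 16
n7 - n1 - n5 - n6: 1 + 2 + 8 = 11
Shortest: 11.

11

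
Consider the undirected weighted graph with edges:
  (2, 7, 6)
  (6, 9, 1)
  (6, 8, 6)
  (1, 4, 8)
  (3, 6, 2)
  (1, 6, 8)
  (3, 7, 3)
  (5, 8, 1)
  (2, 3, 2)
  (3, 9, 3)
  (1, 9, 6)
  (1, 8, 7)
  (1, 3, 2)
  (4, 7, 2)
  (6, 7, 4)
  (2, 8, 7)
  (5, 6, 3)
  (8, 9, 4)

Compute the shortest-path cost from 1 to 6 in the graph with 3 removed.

7

A few of the 1→6 routes:
1→9→8→5→6: 6 + 4 + 1 + 3 = 14
1→9→6: 6 + 1 = 7
1→8→6: 7 + 6 = 13
1→8→5→6: 7 + 1 + 3 = 11
1→6: 8
1→8→9→6: 7 + 4 + 1 = 12
Best route has total 7.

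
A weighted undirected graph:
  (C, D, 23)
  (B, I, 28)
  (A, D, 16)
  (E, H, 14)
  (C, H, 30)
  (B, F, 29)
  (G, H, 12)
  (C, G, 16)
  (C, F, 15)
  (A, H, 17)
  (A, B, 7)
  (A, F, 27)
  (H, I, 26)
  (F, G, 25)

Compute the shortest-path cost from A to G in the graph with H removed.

52

A few of the A→G routes:
A - B - F - G: 7 + 29 + 25 = 61
A - B - F - C - G: 7 + 29 + 15 + 16 = 67
A - F - G: 27 + 25 = 52
A - F - C - G: 27 + 15 + 16 = 58
A - D - C - G: 16 + 23 + 16 = 55
Best route has total 52.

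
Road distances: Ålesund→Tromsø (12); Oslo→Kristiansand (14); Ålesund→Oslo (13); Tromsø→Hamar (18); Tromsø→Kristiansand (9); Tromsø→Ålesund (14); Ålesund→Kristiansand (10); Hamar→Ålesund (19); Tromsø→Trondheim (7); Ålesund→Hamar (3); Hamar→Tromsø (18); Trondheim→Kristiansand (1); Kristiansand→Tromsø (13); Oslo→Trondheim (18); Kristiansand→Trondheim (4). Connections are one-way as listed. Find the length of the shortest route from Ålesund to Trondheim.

14

A few of the Ålesund→Trondheim routes:
Ålesund→Tromsø→Kristiansand→Trondheim: 12 + 9 + 4 = 25
Ålesund→Kristiansand→Trondheim: 10 + 4 = 14
Ålesund→Tromsø→Trondheim: 12 + 7 = 19
Ålesund→Hamar→Tromsø→Trondheim: 3 + 18 + 7 = 28
Best route has total 14.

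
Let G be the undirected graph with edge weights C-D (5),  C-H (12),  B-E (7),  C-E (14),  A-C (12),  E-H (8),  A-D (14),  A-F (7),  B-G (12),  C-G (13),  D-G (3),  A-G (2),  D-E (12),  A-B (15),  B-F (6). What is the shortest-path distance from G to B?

A few of the G→B routes:
G - A - F - B: 2 + 7 + 6 = 15
G - D - E - B: 3 + 12 + 7 = 22
G - B: 12
G - A - B: 2 + 15 = 17
Shortest: 12.

12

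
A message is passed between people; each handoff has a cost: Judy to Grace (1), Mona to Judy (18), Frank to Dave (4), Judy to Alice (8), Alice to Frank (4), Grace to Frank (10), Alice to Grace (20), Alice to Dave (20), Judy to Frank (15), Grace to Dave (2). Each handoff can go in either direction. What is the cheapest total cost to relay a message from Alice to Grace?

Some routes from Alice to Grace:
Alice -> Frank -> Judy -> Grace: 4 + 15 + 1 = 20
Alice -> Judy -> Grace: 8 + 1 = 9
Alice -> Frank -> Dave -> Grace: 4 + 4 + 2 = 10
Alice -> Grace: 20
Alice -> Frank -> Grace: 4 + 10 = 14
The minimum is 9.

9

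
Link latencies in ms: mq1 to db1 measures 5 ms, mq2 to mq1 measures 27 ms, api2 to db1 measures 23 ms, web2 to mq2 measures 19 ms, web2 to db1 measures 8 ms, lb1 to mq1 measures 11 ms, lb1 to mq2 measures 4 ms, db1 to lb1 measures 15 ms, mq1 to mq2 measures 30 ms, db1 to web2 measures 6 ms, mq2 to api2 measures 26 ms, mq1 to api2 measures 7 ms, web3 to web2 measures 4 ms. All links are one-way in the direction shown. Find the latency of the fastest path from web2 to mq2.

Routes from web2 to mq2:
web2 -> mq2: 19
web2 -> db1 -> lb1 -> mq2: 8 + 15 + 4 = 27
web2 -> db1 -> lb1 -> mq1 -> mq2: 8 + 15 + 11 + 30 = 64
Shortest: 19 ms.

19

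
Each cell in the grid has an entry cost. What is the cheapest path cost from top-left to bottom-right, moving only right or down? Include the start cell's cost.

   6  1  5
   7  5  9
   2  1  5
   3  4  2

One optimal route is r0c0 r0c1 r1c1 r2c1 r3c1 r3c2.
Its cost is 6 + 1 + 5 + 1 + 4 + 2 = 19.
For comparison, the top-then-right route costs 28.

19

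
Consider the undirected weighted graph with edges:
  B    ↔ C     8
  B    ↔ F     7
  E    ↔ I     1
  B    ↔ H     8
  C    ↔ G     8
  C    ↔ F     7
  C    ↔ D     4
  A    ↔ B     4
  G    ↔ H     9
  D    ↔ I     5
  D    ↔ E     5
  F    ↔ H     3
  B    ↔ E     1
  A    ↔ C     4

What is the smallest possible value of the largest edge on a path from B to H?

7

Some routes from B to H:
B → F → H: max(7, 3) = 7
B → E → D → C → F → H: max(1, 5, 4, 7, 3) = 7
B → E → I → D → C → F → H: max(1, 1, 5, 4, 7, 3) = 7
B → A → C → F → H: max(4, 4, 7, 3) = 7
Best route has worst link 7.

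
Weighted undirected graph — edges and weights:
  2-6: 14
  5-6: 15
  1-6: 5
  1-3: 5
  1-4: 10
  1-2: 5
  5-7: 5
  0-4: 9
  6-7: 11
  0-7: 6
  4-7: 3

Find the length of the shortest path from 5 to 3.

23

Some routes from 5 to 3:
5 → 6 → 1 → 3: 15 + 5 + 5 = 25
5 → 7 → 6 → 1 → 3: 5 + 11 + 5 + 5 = 26
5 → 7 → 4 → 1 → 3: 5 + 3 + 10 + 5 = 23
Best route has total 23.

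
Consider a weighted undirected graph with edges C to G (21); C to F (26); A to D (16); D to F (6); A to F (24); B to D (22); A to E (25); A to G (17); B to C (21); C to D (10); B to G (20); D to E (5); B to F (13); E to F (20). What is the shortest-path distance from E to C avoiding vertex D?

A few of the E→C routes:
E-A-F-C: 25 + 24 + 26 = 75
E-F-B-G-C: 20 + 13 + 20 + 21 = 74
E-A-G-C: 25 + 17 + 21 = 63
E-F-B-C: 20 + 13 + 21 = 54
E-F-C: 20 + 26 = 46
The minimum is 46.

46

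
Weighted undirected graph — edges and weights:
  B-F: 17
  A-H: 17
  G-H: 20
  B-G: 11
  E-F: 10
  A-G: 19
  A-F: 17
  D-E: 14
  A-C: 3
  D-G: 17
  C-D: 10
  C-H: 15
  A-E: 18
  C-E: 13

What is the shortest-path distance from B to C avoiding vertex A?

38

Checking several routes:
B→F→E→C: 17 + 10 + 13 = 40
B→F→E→D→C: 17 + 10 + 14 + 10 = 51
B→G→H→C: 11 + 20 + 15 = 46
B→G→D→E→C: 11 + 17 + 14 + 13 = 55
B→G→D→C: 11 + 17 + 10 = 38
Best route has total 38.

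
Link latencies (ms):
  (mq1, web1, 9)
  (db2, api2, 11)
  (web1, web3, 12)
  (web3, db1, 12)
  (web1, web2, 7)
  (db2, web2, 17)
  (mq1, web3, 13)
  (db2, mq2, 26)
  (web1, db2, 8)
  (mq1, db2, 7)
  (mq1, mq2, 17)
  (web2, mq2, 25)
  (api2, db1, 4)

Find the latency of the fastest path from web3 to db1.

A few of the web3→db1 routes:
web3-web1-db2-api2-db1: 12 + 8 + 11 + 4 = 35
web3-db1: 12
web3-mq1-db2-api2-db1: 13 + 7 + 11 + 4 = 35
Shortest: 12 ms.

12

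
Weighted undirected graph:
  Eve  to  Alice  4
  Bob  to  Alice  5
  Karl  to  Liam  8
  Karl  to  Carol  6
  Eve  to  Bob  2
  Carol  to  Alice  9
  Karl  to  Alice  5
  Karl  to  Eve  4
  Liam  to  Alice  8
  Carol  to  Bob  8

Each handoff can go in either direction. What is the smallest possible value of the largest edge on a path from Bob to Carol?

A few of the Bob→Carol routes:
Bob → Eve → Alice → Karl → Carol: max(2, 4, 5, 6) = 6
Bob → Eve → Karl → Carol: max(2, 4, 6) = 6
Bob → Alice → Karl → Carol: max(5, 5, 6) = 6
Bob → Alice → Eve → Karl → Carol: max(5, 4, 4, 6) = 6
Smallest bottleneck: 6.

6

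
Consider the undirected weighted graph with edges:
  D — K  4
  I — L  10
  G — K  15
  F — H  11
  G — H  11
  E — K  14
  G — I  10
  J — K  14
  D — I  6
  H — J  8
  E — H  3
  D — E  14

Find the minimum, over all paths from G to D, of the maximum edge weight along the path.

Some routes from G to D:
G -> H -> E -> K -> D: max(11, 3, 14, 4) = 14
G -> H -> E -> D: max(11, 3, 14) = 14
G -> I -> D: max(10, 6) = 10
G -> H -> J -> K -> D: max(11, 8, 14, 4) = 14
G -> H -> J -> K -> E -> D: max(11, 8, 14, 14, 14) = 14
The minimum achievable maximum is 10.

10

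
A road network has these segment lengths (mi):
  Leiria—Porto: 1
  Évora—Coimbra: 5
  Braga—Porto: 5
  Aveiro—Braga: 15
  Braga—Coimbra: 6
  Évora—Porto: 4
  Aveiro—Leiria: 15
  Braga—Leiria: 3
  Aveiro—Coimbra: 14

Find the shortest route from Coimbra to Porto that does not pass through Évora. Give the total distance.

Some routes from Coimbra to Porto avoiding Évora:
Coimbra - Braga - Porto: 6 + 5 = 11
Coimbra - Aveiro - Leiria - Porto: 14 + 15 + 1 = 30
Coimbra - Braga - Leiria - Porto: 6 + 3 + 1 = 10
Coimbra - Aveiro - Braga - Leiria - Porto: 14 + 15 + 3 + 1 = 33
Shortest: 10 mi.

10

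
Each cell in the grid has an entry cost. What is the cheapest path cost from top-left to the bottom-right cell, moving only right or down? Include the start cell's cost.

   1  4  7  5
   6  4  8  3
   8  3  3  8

Best path: [0,0]→[0,1]→[1,1]→[2,1]→[2,2]→[2,3]
Cost: 1 + 4 + 4 + 3 + 3 + 8 = 23
For comparison, the top-then-right route costs 28.

23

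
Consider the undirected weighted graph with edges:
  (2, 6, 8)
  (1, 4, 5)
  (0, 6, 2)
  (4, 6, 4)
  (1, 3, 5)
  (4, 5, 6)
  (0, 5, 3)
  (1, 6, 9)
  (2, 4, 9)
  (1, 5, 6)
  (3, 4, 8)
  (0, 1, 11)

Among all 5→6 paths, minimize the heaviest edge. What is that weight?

Some routes from 5 to 6:
5-1-4-6: max(6, 5, 4) = 6
5-0-6: max(3, 2) = 3
5-4-6: max(6, 4) = 6
Smallest bottleneck: 3.

3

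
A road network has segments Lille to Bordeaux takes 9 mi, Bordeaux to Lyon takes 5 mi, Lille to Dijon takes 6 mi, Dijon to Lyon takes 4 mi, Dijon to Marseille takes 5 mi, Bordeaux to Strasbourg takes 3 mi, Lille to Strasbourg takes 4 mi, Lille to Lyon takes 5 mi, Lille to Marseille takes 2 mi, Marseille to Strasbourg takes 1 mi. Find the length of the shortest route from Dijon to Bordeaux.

9

Comparing a few candidate routes:
Dijon → Lyon → Bordeaux: 4 + 5 = 9
Dijon → Lille → Marseille → Strasbourg → Bordeaux: 6 + 2 + 1 + 3 = 12
Dijon → Marseille → Lille → Strasbourg → Bordeaux: 5 + 2 + 4 + 3 = 14
Dijon → Marseille → Strasbourg → Bordeaux: 5 + 1 + 3 = 9
Dijon → Lille → Strasbourg → Bordeaux: 6 + 4 + 3 = 13
Dijon → Lille → Bordeaux: 6 + 9 = 15
Shortest: 9 mi.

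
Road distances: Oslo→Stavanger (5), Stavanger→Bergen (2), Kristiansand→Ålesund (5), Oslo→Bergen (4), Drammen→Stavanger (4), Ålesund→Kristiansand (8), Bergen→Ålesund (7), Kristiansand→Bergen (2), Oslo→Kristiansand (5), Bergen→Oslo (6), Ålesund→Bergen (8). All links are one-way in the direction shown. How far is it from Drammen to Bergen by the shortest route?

Candidate routes:
Drammen - Stavanger - Bergen: 4 + 2 = 6
The minimum is 6.

6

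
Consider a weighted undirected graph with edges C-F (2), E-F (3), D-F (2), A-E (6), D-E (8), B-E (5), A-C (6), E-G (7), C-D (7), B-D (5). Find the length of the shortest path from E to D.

5

A few of the E→D routes:
E→F→D: 3 + 2 = 5
E→F→C→D: 3 + 2 + 7 = 12
E→D: 8
E→B→D: 5 + 5 = 10
Best route has total 5.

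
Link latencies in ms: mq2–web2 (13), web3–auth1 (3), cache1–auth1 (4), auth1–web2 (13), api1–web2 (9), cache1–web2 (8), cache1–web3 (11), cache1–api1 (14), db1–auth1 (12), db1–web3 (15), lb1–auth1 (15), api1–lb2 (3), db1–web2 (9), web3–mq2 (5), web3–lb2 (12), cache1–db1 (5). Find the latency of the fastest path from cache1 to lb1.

19

Comparing a few candidate routes:
cache1 - db1 - web3 - auth1 - lb1: 5 + 15 + 3 + 15 = 38
cache1 - db1 - auth1 - lb1: 5 + 12 + 15 = 32
cache1 - auth1 - lb1: 4 + 15 = 19
cache1 - web2 - auth1 - lb1: 8 + 13 + 15 = 36
cache1 - db1 - web2 - auth1 - lb1: 5 + 9 + 13 + 15 = 42
cache1 - web3 - auth1 - lb1: 11 + 3 + 15 = 29
Shortest: 19 ms.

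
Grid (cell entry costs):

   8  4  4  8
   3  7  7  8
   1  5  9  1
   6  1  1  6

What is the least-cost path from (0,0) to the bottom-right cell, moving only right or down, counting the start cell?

25

Cheapest: (0,0)→(1,0)→(2,0)→(2,1)→(3,1)→(3,2)→(3,3)
  8 + 3 + 1 + 5 + 1 + 1 + 6 = 25
For comparison, the top-then-right route costs 39.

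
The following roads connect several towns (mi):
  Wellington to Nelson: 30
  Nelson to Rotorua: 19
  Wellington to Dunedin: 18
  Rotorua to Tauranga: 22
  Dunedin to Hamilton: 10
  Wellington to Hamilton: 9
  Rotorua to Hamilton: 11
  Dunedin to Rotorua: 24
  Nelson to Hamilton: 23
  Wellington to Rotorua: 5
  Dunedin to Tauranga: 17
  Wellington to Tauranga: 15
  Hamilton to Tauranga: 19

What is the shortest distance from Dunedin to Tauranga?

A few of the Dunedin→Tauranga routes:
Dunedin → Hamilton → Rotorua → Tauranga: 10 + 11 + 22 = 43
Dunedin → Wellington → Tauranga: 18 + 15 = 33
Dunedin → Hamilton → Wellington → Tauranga: 10 + 9 + 15 = 34
Dunedin → Hamilton → Rotorua → Wellington → Tauranga: 10 + 11 + 5 + 15 = 41
Dunedin → Hamilton → Tauranga: 10 + 19 = 29
Dunedin → Tauranga: 17
Shortest: 17 mi.

17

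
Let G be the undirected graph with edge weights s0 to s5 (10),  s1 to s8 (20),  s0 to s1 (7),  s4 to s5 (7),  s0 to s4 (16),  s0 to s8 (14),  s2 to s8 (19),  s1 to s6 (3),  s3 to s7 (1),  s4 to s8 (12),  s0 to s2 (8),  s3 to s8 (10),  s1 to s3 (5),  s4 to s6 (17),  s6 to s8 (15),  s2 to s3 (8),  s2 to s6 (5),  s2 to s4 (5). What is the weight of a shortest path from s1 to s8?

15

Checking several routes:
s1 - s6 - s8: 3 + 15 = 18
s1 - s3 - s8: 5 + 10 = 15
s1 - s6 - s2 - s3 - s8: 3 + 5 + 8 + 10 = 26
s1 - s0 - s8: 7 + 14 = 21
s1 - s8: 20
s1 - s6 - s2 - s4 - s8: 3 + 5 + 5 + 12 = 25
The minimum is 15.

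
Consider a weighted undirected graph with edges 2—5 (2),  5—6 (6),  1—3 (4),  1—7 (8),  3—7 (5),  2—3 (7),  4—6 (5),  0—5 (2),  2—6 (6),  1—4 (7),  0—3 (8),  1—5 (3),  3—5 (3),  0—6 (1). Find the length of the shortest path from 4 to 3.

Some routes from 4 to 3:
4 → 6 → 5 → 3: 5 + 6 + 3 = 14
4 → 6 → 0 → 5 → 3: 5 + 1 + 2 + 3 = 11
4 → 1 → 3: 7 + 4 = 11
4 → 6 → 0 → 3: 5 + 1 + 8 = 14
4 → 1 → 5 → 3: 7 + 3 + 3 = 13
4 → 6 → 0 → 5 → 1 → 3: 5 + 1 + 2 + 3 + 4 = 15
The minimum is 11.

11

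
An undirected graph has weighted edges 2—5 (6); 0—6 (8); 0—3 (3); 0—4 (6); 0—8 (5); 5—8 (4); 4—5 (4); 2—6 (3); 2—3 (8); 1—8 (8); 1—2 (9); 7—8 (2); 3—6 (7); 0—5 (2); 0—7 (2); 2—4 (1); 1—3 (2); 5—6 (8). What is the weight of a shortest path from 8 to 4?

Some routes from 8 to 4:
8-7-0-4: 2 + 2 + 6 = 10
8-7-0-5-4: 2 + 2 + 2 + 4 = 10
8-0-4: 5 + 6 = 11
8-5-4: 4 + 4 = 8
Best route has total 8.

8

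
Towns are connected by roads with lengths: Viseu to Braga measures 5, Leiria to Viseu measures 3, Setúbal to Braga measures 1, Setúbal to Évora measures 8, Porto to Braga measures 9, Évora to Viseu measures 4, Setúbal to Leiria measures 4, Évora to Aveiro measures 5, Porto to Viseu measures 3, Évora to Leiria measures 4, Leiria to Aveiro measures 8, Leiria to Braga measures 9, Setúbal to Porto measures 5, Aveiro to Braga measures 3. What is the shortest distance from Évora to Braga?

Checking several routes:
Évora -> Setúbal -> Braga: 8 + 1 = 9
Évora -> Viseu -> Braga: 4 + 5 = 9
Évora -> Leiria -> Viseu -> Braga: 4 + 3 + 5 = 12
Évora -> Viseu -> Leiria -> Setúbal -> Braga: 4 + 3 + 4 + 1 = 12
Évora -> Aveiro -> Braga: 5 + 3 = 8
Évora -> Leiria -> Setúbal -> Braga: 4 + 4 + 1 = 9
Best route has total 8.

8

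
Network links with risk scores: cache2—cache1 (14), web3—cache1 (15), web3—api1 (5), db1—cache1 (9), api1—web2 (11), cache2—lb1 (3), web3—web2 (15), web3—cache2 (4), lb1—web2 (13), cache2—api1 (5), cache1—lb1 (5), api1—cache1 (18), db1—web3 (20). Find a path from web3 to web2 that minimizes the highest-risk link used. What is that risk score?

11

Some routes from web3 to web2:
web3 -> cache2 -> cache1 -> lb1 -> web2: max(4, 14, 5, 13) = 14
web3 -> api1 -> cache2 -> lb1 -> web2: max(5, 5, 3, 13) = 13
web3 -> cache2 -> lb1 -> web2: max(4, 3, 13) = 13
web3 -> cache2 -> api1 -> web2: max(4, 5, 11) = 11
web3 -> api1 -> web2: max(5, 11) = 11
Smallest bottleneck: 11.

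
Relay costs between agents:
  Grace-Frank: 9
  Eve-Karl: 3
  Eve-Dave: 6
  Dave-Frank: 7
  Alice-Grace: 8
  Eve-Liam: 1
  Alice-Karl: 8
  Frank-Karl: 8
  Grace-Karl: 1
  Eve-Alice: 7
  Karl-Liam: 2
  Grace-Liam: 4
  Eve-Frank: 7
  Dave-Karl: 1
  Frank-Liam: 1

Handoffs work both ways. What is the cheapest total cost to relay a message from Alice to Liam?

Some routes from Alice to Liam:
Alice-Eve-Karl-Liam: 7 + 3 + 2 = 12
Alice-Grace-Liam: 8 + 4 = 12
Alice-Eve-Liam: 7 + 1 = 8
Alice-Grace-Karl-Liam: 8 + 1 + 2 = 11
Alice-Karl-Eve-Liam: 8 + 3 + 1 = 12
Alice-Karl-Liam: 8 + 2 = 10
The minimum is 8.

8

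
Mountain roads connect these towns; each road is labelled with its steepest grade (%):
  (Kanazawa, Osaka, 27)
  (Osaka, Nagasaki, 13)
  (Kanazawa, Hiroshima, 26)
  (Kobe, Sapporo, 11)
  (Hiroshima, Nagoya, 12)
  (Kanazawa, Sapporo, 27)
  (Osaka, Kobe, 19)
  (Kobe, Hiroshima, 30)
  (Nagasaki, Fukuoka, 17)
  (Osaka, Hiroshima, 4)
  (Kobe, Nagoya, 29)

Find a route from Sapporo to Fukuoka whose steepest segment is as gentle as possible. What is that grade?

A few of the Sapporo→Fukuoka routes:
Sapporo - Kanazawa - Hiroshima - Osaka - Nagasaki - Fukuoka: max(27, 26, 4, 13, 17) = 27
Sapporo - Kobe - Osaka - Nagasaki - Fukuoka: max(11, 19, 13, 17) = 19
Sapporo - Kobe - Nagoya - Hiroshima - Kanazawa - Osaka - Nagasaki - Fukuoka: max(11, 29, 12, 26, 27, 13, 17) = 29
Sapporo - Kanazawa - Osaka - Nagasaki - Fukuoka: max(27, 27, 13, 17) = 27
Sapporo - Kanazawa - Hiroshima - Nagoya - Kobe - Osaka - Nagasaki - Fukuoka: max(27, 26, 12, 29, 19, 13, 17) = 29
The minimum achievable maximum is 19%.

19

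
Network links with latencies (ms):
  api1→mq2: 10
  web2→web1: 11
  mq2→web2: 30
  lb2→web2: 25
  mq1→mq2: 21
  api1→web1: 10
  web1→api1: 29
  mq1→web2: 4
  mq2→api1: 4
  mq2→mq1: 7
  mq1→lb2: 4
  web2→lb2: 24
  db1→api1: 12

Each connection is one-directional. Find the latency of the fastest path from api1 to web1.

10

Candidate routes:
api1 → mq2 → web2 → web1: 10 + 30 + 11 = 51
api1 → mq2 → mq1 → lb2 → web2 → web1: 10 + 7 + 4 + 25 + 11 = 57
api1 → web1: 10
api1 → mq2 → mq1 → web2 → web1: 10 + 7 + 4 + 11 = 32
Shortest: 10 ms.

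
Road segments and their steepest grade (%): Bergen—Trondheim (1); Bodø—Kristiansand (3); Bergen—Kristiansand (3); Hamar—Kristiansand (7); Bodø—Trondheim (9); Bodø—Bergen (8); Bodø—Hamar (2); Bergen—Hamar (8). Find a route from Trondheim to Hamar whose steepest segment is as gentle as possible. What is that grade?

3

Checking several routes:
Trondheim-Bergen-Kristiansand-Hamar: max(1, 3, 7) = 7
Trondheim-Bergen-Kristiansand-Bodø-Hamar: max(1, 3, 3, 2) = 3
Trondheim-Bergen-Bodø-Hamar: max(1, 8, 2) = 8
Best route has worst link 3%.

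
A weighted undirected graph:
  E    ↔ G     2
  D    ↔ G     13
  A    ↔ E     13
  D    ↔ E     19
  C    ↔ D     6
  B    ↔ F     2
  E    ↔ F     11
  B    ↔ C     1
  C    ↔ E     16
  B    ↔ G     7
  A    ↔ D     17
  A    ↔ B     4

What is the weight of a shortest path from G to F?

Checking several routes:
G → E → D → C → B → F: 2 + 19 + 6 + 1 + 2 = 30
G → D → C → B → F: 13 + 6 + 1 + 2 = 22
G → E → A → B → F: 2 + 13 + 4 + 2 = 21
G → B → F: 7 + 2 = 9
G → E → F: 2 + 11 = 13
G → E → C → B → F: 2 + 16 + 1 + 2 = 21
The minimum is 9.

9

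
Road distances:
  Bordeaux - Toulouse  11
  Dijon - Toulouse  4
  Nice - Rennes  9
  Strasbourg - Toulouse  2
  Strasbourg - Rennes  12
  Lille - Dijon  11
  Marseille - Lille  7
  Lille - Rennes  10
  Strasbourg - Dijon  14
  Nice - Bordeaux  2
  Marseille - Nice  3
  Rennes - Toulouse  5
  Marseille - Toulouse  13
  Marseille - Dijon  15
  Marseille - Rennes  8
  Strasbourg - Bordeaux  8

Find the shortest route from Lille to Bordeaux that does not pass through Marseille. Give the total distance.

21

A few of the Lille→Bordeaux routes:
Lille→Rennes→Nice→Bordeaux: 10 + 9 + 2 = 21
Lille→Dijon→Toulouse→Strasbourg→Bordeaux: 11 + 4 + 2 + 8 = 25
Lille→Rennes→Toulouse→Strasbourg→Bordeaux: 10 + 5 + 2 + 8 = 25
Best route has total 21.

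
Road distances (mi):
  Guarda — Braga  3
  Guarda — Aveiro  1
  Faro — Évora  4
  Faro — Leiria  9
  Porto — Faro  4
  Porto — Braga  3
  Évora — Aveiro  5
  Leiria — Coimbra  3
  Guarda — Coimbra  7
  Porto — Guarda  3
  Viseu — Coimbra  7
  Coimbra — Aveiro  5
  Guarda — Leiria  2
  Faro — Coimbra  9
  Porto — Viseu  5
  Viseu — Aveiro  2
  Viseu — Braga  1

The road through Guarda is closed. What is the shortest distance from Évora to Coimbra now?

10

Checking several routes:
Évora→Aveiro→Coimbra: 5 + 5 = 10
Évora→Faro→Leiria→Coimbra: 4 + 9 + 3 = 16
Évora→Faro→Coimbra: 4 + 9 = 13
Évora→Faro→Porto→Braga→Viseu→Coimbra: 4 + 4 + 3 + 1 + 7 = 19
Évora→Aveiro→Viseu→Coimbra: 5 + 2 + 7 = 14
Shortest: 10 mi.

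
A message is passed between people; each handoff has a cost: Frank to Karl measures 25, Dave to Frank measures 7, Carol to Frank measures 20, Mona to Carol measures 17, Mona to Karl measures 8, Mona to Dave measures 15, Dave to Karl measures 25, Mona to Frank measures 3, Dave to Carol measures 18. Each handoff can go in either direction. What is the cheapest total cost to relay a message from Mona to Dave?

10

Checking several routes:
Mona - Frank - Dave: 3 + 7 = 10
Mona - Dave: 15
Mona - Carol - Dave: 17 + 18 = 35
Mona - Karl - Dave: 8 + 25 = 33
The minimum is 10.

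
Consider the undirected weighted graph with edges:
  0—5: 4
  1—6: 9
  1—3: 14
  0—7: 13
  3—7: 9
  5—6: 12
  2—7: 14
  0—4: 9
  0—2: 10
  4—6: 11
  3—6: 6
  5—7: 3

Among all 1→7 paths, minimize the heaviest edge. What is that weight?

9

Comparing a few candidate routes:
1 → 6 → 4 → 0 → 5 → 7: max(9, 11, 9, 4, 3) = 11
1 → 6 → 5 → 7: max(9, 12, 3) = 12
1 → 6 → 3 → 7: max(9, 6, 9) = 9
Best route has worst link 9.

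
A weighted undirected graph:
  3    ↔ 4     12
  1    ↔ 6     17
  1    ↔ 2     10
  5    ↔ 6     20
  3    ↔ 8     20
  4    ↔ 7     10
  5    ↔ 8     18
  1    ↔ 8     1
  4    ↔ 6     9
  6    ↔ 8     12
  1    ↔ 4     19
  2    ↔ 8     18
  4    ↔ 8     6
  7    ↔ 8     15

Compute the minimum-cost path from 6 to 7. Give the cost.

19

Some routes from 6 to 7:
6 → 8 → 4 → 7: 12 + 6 + 10 = 28
6 → 8 → 7: 12 + 15 = 27
6 → 4 → 7: 9 + 10 = 19
6 → 4 → 8 → 7: 9 + 6 + 15 = 30
The minimum is 19.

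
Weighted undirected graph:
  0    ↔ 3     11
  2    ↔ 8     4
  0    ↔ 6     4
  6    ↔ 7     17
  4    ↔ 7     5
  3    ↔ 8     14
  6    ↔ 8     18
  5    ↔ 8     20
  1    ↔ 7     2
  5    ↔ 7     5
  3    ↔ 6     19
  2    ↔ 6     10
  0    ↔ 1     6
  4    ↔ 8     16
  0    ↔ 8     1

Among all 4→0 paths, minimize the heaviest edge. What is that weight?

6

Comparing a few candidate routes:
4→7→1→0: max(5, 2, 6) = 6
4→7→6→0: max(5, 17, 4) = 17
4→8→2→6→0: max(16, 4, 10, 4) = 16
4→8→3→0: max(16, 14, 11) = 16
4→8→0: max(16, 1) = 16
Best route has worst link 6.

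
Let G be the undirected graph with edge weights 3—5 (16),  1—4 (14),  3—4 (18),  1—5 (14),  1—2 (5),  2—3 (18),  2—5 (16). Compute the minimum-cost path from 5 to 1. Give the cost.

Routes from 5 to 1:
5-3-4-1: 16 + 18 + 14 = 48
5-1: 14
5-2-1: 16 + 5 = 21
5-3-2-1: 16 + 18 + 5 = 39
5-2-3-4-1: 16 + 18 + 18 + 14 = 66
Shortest: 14.

14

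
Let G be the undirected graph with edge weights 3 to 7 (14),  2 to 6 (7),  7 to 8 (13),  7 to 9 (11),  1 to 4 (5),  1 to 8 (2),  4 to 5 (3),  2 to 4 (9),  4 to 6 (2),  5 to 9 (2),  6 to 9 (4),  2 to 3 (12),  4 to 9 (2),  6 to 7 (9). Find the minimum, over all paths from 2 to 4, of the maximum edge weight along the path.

7

Some routes from 2 to 4:
2 → 6 → 9 → 4: max(7, 4, 2) = 7
2 → 4: max(9) = 9
2 → 6 → 9 → 5 → 4: max(7, 4, 2, 3) = 7
2 → 6 → 4: max(7, 2) = 7
The minimum achievable maximum is 7.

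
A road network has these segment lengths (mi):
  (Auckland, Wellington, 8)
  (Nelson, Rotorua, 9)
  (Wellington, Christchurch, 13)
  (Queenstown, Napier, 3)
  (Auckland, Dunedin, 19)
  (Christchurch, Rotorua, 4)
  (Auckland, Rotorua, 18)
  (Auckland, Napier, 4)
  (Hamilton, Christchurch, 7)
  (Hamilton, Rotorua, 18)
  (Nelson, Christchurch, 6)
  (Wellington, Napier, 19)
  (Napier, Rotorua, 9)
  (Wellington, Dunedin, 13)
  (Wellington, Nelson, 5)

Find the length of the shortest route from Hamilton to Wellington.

18

Some routes from Hamilton to Wellington:
Hamilton -> Christchurch -> Rotorua -> Nelson -> Wellington: 7 + 4 + 9 + 5 = 25
Hamilton -> Christchurch -> Nelson -> Wellington: 7 + 6 + 5 = 18
Hamilton -> Christchurch -> Wellington: 7 + 13 = 20
Best route has total 18 mi.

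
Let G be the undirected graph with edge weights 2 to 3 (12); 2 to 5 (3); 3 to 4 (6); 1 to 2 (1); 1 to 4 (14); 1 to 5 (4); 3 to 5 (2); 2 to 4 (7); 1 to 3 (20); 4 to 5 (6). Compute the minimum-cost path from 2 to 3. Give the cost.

5

Comparing a few candidate routes:
2-4-5-3: 7 + 6 + 2 = 15
2-3: 12
2-5-3: 3 + 2 = 5
2-4-3: 7 + 6 = 13
2-1-5-3: 1 + 4 + 2 = 7
Best route has total 5.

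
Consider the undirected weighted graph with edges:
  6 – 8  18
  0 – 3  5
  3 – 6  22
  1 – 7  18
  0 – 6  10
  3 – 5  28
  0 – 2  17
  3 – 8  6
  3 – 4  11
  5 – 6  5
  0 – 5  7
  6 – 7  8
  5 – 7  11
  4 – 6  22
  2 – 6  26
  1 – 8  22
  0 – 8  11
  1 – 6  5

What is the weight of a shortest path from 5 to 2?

Checking several routes:
5 - 0 - 6 - 2: 7 + 10 + 26 = 43
5 - 6 - 2: 5 + 26 = 31
5 - 6 - 0 - 2: 5 + 10 + 17 = 32
5 - 7 - 6 - 2: 11 + 8 + 26 = 45
5 - 0 - 2: 7 + 17 = 24
5 - 7 - 6 - 0 - 2: 11 + 8 + 10 + 17 = 46
Best route has total 24.

24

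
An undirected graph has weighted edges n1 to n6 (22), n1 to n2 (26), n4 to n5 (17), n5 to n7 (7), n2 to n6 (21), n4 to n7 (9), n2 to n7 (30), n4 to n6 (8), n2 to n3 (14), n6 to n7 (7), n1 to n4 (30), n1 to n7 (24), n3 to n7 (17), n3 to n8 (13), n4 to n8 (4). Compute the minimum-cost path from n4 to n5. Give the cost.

16

Checking several routes:
n4-n5: 17
n4-n6-n7-n5: 8 + 7 + 7 = 22
n4-n7-n5: 9 + 7 = 16
n4-n8-n3-n7-n5: 4 + 13 + 17 + 7 = 41
The minimum is 16.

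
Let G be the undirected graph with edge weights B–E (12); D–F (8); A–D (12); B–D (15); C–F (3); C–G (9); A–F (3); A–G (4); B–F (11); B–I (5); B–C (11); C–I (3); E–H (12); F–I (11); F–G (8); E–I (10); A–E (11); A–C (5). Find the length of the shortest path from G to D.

15

Comparing a few candidate routes:
G -> F -> A -> D: 8 + 3 + 12 = 23
G -> A -> C -> F -> D: 4 + 5 + 3 + 8 = 20
G -> A -> F -> D: 4 + 3 + 8 = 15
G -> A -> D: 4 + 12 = 16
G -> C -> F -> D: 9 + 3 + 8 = 20
G -> F -> D: 8 + 8 = 16
Shortest: 15.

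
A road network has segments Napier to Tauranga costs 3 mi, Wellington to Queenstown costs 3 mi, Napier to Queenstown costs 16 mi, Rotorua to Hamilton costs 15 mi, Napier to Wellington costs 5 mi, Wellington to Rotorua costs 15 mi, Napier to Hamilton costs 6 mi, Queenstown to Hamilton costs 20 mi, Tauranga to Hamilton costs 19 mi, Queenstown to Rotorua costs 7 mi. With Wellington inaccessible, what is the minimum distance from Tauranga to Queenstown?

19

Comparing a few candidate routes:
Tauranga - Napier - Queenstown: 3 + 16 = 19
Tauranga - Hamilton - Queenstown: 19 + 20 = 39
Tauranga - Hamilton - Rotorua - Queenstown: 19 + 15 + 7 = 41
Tauranga - Napier - Hamilton - Queenstown: 3 + 6 + 20 = 29
Tauranga - Napier - Hamilton - Rotorua - Queenstown: 3 + 6 + 15 + 7 = 31
The minimum is 19 mi.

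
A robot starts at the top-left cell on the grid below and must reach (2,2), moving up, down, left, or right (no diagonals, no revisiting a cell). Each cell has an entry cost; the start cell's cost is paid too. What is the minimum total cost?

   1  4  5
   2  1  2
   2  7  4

Cheapest: (0,0) (1,0) (1,1) (1,2) (2,2)
  1 + 2 + 1 + 2 + 4 = 10

10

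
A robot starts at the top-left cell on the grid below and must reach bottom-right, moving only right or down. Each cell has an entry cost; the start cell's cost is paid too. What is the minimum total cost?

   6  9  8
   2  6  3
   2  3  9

22

Path [0,0] → [1,0] → [2,0] → [2,1] → [2,2]: 6 + 2 + 2 + 3 + 9 = 22.
(Top row then right column would cost 35.)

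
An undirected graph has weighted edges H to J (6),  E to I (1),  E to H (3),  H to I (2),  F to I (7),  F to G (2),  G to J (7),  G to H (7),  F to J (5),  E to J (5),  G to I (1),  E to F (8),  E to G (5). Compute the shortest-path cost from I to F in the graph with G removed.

Some routes from I to F avoiding G:
I → E → J → F: 1 + 5 + 5 = 11
I → F: 7
I → E → F: 1 + 8 = 9
I → H → J → F: 2 + 6 + 5 = 13
I → H → E → F: 2 + 3 + 8 = 13
The minimum is 7.

7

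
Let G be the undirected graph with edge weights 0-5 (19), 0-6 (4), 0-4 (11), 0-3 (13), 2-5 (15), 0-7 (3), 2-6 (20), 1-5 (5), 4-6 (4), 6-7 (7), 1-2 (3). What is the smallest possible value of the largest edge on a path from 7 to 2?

19

Checking several routes:
7 - 6 - 4 - 0 - 5 - 2: max(7, 4, 11, 19, 15) = 19
7 - 6 - 0 - 5 - 2: max(7, 4, 19, 15) = 19
7 - 6 - 4 - 0 - 5 - 1 - 2: max(7, 4, 11, 19, 5, 3) = 19
Best route has worst link 19.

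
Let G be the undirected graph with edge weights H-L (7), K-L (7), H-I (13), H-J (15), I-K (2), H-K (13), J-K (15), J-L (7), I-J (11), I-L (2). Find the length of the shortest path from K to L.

4

Some routes from K to L:
K -> L: 7
K -> I -> L: 2 + 2 = 4
K -> I -> J -> L: 2 + 11 + 7 = 20
Best route has total 4.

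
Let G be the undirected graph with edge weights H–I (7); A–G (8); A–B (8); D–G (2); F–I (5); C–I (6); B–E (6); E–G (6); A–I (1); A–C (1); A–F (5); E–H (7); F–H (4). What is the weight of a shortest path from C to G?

Some routes from C to G:
C→I→A→G: 6 + 1 + 8 = 15
C→A→G: 1 + 8 = 9
C→A→B→E→G: 1 + 8 + 6 + 6 = 21
Best route has total 9.

9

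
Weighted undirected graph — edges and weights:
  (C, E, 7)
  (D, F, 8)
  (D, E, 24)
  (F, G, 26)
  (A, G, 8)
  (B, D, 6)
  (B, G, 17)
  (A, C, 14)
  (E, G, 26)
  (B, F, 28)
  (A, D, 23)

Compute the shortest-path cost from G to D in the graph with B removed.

31

Some routes from G to D avoiding B:
G -> A -> D: 8 + 23 = 31
G -> F -> D: 26 + 8 = 34
G -> E -> D: 26 + 24 = 50
Shortest: 31.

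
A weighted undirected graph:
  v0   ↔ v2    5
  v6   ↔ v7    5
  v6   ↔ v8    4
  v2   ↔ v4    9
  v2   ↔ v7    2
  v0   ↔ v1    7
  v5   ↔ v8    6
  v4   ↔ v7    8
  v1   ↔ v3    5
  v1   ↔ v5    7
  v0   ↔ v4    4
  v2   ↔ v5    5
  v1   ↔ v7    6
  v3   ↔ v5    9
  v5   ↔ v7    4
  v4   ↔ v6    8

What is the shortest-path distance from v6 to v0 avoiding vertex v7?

Checking several routes:
v6→v4→v0: 8 + 4 = 12
v6→v4→v2→v0: 8 + 9 + 5 = 22
v6→v8→v5→v2→v0: 4 + 6 + 5 + 5 = 20
Shortest: 12.

12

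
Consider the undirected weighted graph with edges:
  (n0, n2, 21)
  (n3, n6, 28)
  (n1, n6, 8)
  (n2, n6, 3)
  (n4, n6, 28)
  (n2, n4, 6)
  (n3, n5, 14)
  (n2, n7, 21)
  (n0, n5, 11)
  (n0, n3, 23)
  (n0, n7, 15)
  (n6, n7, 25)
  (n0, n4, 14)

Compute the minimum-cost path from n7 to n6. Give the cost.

24

Some routes from n7 to n6:
n7 → n0 → n4 → n2 → n6: 15 + 14 + 6 + 3 = 38
n7 → n2 → n6: 21 + 3 = 24
n7 → n6: 25
The minimum is 24.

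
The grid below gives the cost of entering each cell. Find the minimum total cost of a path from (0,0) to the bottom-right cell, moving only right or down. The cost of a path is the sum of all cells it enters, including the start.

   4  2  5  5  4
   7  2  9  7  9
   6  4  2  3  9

Best path: [0,0] [0,1] [1,1] [2,1] [2,2] [2,3] [2,4]
Cost: 4 + 2 + 2 + 4 + 2 + 3 + 9 = 26
For comparison, the top-then-right route costs 38.

26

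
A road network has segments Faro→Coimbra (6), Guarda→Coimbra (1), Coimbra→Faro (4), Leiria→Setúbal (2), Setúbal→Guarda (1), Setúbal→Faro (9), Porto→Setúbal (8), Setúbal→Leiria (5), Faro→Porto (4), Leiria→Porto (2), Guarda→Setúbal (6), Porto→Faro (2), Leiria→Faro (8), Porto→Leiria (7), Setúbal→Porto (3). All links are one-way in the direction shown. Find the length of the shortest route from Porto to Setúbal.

Routes from Porto to Setúbal:
Porto → Leiria → Setúbal: 7 + 2 = 9
Porto → Setúbal: 8
Shortest: 8.

8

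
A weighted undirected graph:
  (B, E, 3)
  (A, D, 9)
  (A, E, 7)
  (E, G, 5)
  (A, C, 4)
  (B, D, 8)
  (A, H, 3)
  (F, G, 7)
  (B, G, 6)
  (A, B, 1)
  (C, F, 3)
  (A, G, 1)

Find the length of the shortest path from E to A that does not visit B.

Routes from E to A avoiding B:
E - G - A: 5 + 1 = 6
E - A: 7
E - G - F - C - A: 5 + 7 + 3 + 4 = 19
The minimum is 6.

6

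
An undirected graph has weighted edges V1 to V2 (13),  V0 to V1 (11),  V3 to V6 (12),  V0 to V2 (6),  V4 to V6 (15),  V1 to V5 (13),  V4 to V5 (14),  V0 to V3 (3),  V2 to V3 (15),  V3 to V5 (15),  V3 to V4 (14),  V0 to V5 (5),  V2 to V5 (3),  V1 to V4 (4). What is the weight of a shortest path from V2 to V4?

17

Checking several routes:
V2-V0-V1-V4: 6 + 11 + 4 = 21
V2-V5-V1-V4: 3 + 13 + 4 = 20
V2-V5-V4: 3 + 14 = 17
V2-V1-V4: 13 + 4 = 17
V2-V5-V0-V1-V4: 3 + 5 + 11 + 4 = 23
Shortest: 17.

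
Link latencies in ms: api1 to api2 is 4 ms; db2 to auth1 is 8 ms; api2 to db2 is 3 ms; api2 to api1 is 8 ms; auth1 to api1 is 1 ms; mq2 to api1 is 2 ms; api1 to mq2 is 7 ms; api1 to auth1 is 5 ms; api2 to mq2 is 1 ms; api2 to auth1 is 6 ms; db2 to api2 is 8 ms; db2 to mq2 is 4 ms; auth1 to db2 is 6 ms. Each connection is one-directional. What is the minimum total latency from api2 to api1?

3

A few of the api2→api1 routes:
api2-api1: 8
api2-db2-mq2-api1: 3 + 4 + 2 = 9
api2-mq2-api1: 1 + 2 = 3
api2-db2-auth1-api1: 3 + 8 + 1 = 12
api2-auth1-api1: 6 + 1 = 7
The minimum is 3 ms.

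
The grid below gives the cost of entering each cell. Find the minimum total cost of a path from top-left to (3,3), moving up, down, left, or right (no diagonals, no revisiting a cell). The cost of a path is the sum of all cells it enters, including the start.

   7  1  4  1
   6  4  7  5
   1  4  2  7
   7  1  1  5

Take [0,0]→[0,1]→[1,1]→[2,1]→[3,1]→[3,2]→[3,3] for a total of 7 + 1 + 4 + 4 + 1 + 1 + 5 = 23.

23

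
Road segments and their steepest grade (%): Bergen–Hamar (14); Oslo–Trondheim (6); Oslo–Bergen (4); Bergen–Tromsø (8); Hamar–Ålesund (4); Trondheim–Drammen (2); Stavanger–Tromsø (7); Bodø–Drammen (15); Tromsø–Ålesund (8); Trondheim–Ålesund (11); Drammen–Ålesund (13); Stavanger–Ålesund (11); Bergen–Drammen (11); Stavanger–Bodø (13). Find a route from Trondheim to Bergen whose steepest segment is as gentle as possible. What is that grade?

6

Comparing a few candidate routes:
Trondheim - Drammen - Bergen: max(2, 11) = 11
Trondheim - Ålesund - Tromsø - Bergen: max(11, 8, 8) = 11
Trondheim - Ålesund - Stavanger - Tromsø - Bergen: max(11, 11, 7, 8) = 11
Trondheim - Oslo - Bergen: max(6, 4) = 6
Best route has worst link 6%.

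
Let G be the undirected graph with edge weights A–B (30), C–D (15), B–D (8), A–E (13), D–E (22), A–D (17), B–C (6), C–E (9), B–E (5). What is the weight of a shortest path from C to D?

14

Comparing a few candidate routes:
C -> B -> D: 6 + 8 = 14
C -> E -> B -> D: 9 + 5 + 8 = 22
C -> E -> D: 9 + 22 = 31
C -> D: 15
C -> B -> E -> D: 6 + 5 + 22 = 33
Best route has total 14.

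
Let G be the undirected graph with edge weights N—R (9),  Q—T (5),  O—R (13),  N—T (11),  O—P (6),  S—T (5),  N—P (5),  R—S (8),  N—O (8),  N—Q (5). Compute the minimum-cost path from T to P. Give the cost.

15

Comparing a few candidate routes:
T→Q→N→O→P: 5 + 5 + 8 + 6 = 24
T→N→P: 11 + 5 = 16
T→Q→N→P: 5 + 5 + 5 = 15
The minimum is 15.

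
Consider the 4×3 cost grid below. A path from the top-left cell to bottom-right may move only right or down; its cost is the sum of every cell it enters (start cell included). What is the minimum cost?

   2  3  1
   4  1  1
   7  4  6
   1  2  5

17

Best path: r0c0 r0c1 r1c1 r2c1 r3c1 r3c2
Cost: 2 + 3 + 1 + 4 + 2 + 5 = 17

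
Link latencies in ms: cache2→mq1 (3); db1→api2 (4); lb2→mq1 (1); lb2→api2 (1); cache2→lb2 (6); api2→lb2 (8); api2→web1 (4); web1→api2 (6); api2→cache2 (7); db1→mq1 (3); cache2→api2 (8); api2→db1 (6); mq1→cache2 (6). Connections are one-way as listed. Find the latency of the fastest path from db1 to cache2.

9

Candidate routes:
db1→mq1→cache2: 3 + 6 = 9
db1→api2→cache2: 4 + 7 = 11
db1→api2→lb2→mq1→cache2: 4 + 8 + 1 + 6 = 19
Shortest: 9 ms.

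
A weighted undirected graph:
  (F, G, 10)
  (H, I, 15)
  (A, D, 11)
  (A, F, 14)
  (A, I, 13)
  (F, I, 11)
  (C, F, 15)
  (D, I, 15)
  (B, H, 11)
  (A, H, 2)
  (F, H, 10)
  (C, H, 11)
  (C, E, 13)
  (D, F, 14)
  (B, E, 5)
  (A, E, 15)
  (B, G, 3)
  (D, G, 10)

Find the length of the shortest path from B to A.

13

A few of the B→A routes:
B → G → F → H → A: 3 + 10 + 10 + 2 = 25
B → G → D → A: 3 + 10 + 11 = 24
B → G → F → A: 3 + 10 + 14 = 27
B → E → A: 5 + 15 = 20
B → H → A: 11 + 2 = 13
Best route has total 13.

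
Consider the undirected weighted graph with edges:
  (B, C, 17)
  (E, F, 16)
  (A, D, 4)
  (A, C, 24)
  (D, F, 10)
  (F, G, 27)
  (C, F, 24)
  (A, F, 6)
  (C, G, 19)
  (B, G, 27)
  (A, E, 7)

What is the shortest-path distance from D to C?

Comparing a few candidate routes:
D → F → G → C: 10 + 27 + 19 = 56
D → A → F → C: 4 + 6 + 24 = 34
D → F → A → C: 10 + 6 + 24 = 40
D → A → E → F → C: 4 + 7 + 16 + 24 = 51
D → A → C: 4 + 24 = 28
D → F → C: 10 + 24 = 34
Best route has total 28.

28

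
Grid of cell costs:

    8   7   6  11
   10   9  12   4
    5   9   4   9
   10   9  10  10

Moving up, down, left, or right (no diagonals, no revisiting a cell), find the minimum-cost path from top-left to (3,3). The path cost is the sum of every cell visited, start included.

55

Path [0,0] [0,1] [0,2] [0,3] [1,3] [2,3] [3,3]: 8 + 7 + 6 + 11 + 4 + 9 + 10 = 55.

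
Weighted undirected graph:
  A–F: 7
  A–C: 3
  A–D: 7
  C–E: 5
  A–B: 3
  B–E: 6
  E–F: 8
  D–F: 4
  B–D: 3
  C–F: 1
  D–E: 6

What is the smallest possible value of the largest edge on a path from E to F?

5

Checking several routes:
E -> C -> F: max(5, 1) = 5
E -> C -> A -> B -> D -> F: max(5, 3, 3, 3, 4) = 5
E -> D -> F: max(6, 4) = 6
Best route has worst link 5.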